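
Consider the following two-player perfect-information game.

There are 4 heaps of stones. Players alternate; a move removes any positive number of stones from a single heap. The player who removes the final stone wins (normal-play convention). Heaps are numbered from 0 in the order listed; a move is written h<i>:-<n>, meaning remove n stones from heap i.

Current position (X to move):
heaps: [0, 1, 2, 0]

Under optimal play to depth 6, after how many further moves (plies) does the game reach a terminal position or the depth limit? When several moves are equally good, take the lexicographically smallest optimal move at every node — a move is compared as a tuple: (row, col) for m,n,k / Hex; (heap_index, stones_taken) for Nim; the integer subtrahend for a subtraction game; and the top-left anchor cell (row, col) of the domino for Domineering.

ply 1, X at (0,1,2,0) | h1:-1=-1→(0,0,2,0); h2:-1=+1→(0,1,1,0)*; h2:-2=-1→(0,1,0,0)
ply 2, O at (0,1,1,0) | h1:-1=-1→(0,0,1,0)*; h2:-1=-1→(0,1,0,0)
ply 3, X at (0,0,1,0) | h2:-1=+1→(0,0,0,0)*
ply 4: (0,0,0,0) is terminal -1 (O); from (0,1,2,0) depth 6

PV length from [(0,1,2,0)]: 3 plies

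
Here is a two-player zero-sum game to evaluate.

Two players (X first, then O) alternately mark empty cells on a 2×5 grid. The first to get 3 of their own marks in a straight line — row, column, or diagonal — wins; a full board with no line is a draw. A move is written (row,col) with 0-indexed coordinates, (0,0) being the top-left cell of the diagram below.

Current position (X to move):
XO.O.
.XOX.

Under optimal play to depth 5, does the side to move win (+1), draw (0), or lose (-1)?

[XO.O./.XOX.] X move#1: (0,2):+0/XOXO./.XOX.*, (0,4):-1/XO.OX/.XOX., (1,0):-1/XO.O./XXOX., (1,4):-1/XO.O./.XOXX
[XOXO./.XOX.] O move#2: (0,4):+0/XOXOO/.XOX.*, (1,0):+0/XOXO./OXOX., (1,4):+0/XOXO./.XOXO
[XOXOO/.XOX.] X move#3: (1,0):+0/XOXOO/XXOX.*, (1,4):+0/XOXOO/.XOXX
[XOXOO/XXOX.] O move#4: (1,4):+0/XOXOO/XXOXO*
[XOXOO/XXOXO] end (terminal +0, X#5); searched XO.O./.XOX. to 5

value(XO.O./.XOX., X) = 0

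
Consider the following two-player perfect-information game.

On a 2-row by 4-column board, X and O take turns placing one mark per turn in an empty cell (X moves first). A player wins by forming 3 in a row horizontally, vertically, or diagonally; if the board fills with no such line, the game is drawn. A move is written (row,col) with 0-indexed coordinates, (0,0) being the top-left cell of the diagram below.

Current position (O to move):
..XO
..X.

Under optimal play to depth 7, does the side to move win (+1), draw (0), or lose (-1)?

p1 O@[..XO/..X.]: (0,0)[O.XO/..X.]-1 (0,1)[.OXO/..X.]-1 (1,0)[..XO/O.X.]+0* (1,1)[..XO/.OX.]+0 (1,3)[..XO/..XO]+0
p2 X@[..XO/O.X.]: (0,0)[X.XO/O.X.]+0* (0,1)[.XXO/O.X.]+0 (1,1)[..XO/OXX.]+0 (1,3)[..XO/O.XX]+0
p3 O@[X.XO/O.X.]: (0,1)[XOXO/O.X.]+0* (1,1)[X.XO/OOX.]-1 (1,3)[X.XO/O.XO]-1
p4 X@[XOXO/O.X.]: (1,1)[XOXO/OXX.]+0* (1,3)[XOXO/O.XX]+0
p5 O@[XOXO/OXX.]: (1,3)[XOXO/OXXO]+0*
p6 X@[XOXO/OXXO] terminal +0; root [..XO/..X.] d7

value(..XO/..X., O) = 0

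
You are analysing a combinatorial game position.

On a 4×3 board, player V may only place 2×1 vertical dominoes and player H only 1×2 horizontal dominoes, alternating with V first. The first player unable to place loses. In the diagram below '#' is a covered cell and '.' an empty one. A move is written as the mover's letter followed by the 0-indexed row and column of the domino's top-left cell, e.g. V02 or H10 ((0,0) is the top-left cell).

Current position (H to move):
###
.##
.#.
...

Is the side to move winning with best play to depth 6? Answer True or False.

[###/.##/.#./...] H move#1: H30:-1/###/.##/.#./##.*, H31:-1/###/.##/.#./.##
[###/.##/.#./##.] V move#2: V10:+1/###/###/##./##.*, V22:+1/###/.##/.##/###
[###/###/##./##.] end (terminal -1, H#3); searched ###/.##/.#./... to 6

H winning at [###/.##/.#./...]: False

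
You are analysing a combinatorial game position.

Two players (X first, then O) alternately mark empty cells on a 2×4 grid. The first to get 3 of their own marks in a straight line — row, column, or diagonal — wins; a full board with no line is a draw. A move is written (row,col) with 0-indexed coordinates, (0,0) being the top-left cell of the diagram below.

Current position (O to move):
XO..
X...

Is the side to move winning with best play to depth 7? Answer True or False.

p1 O@[XO../X...]: (0,2)[XOO./X...]+0* (0,3)[XO.O/X...]+0 (1,1)[XO../XO..]+0 (1,2)[XO../X.O.]+0 (1,3)[XO../X..O]+0
p2 X@[XOO./X...]: (0,3)[XOOX/X...]+0* (1,1)[XOO./XX..]-1 (1,2)[XOO./X.X.]-1 (1,3)[XOO./X..X]-1
p3 O@[XOOX/X...]: (1,1)[XOOX/XO..]+0* (1,2)[XOOX/X.O.]+0 (1,3)[XOOX/X..O]+0
p4 X@[XOOX/XO..]: (1,2)[XOOX/XOX.]+0* (1,3)[XOOX/XO.X]+0
p5 O@[XOOX/XOX.]: (1,3)[XOOX/XOXO]+0*
p6 X@[XOOX/XOXO] terminal +0; root [XO../X...] d7

O winning at [XO../X...]: False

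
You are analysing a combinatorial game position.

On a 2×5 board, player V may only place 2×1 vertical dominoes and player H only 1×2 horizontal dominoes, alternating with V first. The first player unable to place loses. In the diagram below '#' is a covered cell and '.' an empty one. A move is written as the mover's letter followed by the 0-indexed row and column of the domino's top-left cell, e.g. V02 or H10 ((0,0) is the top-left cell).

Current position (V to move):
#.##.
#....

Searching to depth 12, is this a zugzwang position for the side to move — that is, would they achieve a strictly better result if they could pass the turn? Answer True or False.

zugzwang(#.##./#...., V) = True

ply 1, V at #.##./#.... | V01=-1→####./##...*; V04=-1→#.###/#...#
ply 2, H at ####./##... | H12=-1→####./####.; H13=+1→####./##.##*
ply 3: ####./##.## is terminal -1 (V); from #.##./#.... depth 12
if V skipped the turn, H would face:
~ ply 1, H at #.##./#.... | H11=-1→#.##./###..*; H12=-1→#.##./#.##.; H13=-1→#.##./#..##
~ ply 2, V at #.##./###.. | V04=+1→#.###/###.#*
~ ply 3: #.###/###.# is terminal -1 (H); from #.##./#.... depth 12
compare (V): move=-1 vs pass=+1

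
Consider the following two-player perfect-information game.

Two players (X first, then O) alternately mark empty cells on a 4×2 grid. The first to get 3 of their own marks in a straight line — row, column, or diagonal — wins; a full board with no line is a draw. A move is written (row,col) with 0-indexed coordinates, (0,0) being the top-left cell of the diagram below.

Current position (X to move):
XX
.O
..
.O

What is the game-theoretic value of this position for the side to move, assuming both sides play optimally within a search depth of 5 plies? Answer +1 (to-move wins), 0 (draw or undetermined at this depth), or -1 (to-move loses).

p1 X@[XX/.O/../.O]: (1,0)[XX/XO/../.O]-1 (2,0)[XX/.O/X./.O]-1 (2,1)[XX/.O/.X/.O]+0* (3,0)[XX/.O/../XO]-1
p2 O@[XX/.O/.X/.O]: (1,0)[XX/OO/.X/.O]+0* (2,0)[XX/.O/OX/.O]+0 (3,0)[XX/.O/.X/OO]+0
p3 X@[XX/OO/.X/.O]: (2,0)[XX/OO/XX/.O]+0* (3,0)[XX/OO/.X/XO]+0
p4 O@[XX/OO/XX/.O]: (3,0)[XX/OO/XX/OO]+0*
p5 X@[XX/OO/XX/OO] terminal +0; root [XX/.O/../.O] d5

value(XX/.O/../.O, X) = 0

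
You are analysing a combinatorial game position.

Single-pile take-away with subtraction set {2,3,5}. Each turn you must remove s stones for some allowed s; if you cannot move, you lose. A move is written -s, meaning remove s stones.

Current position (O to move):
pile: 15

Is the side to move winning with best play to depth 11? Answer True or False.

O winning at [15]: False

p1 O@[15]: -2[13]-1* -3[12]-1 -5[10]-1
p2 X@[13]: -2[11]-1 -3[10]-1 -5[8]+1*
p3 O@[8]: -2[6]-1* -3[5]-1 -5[3]-1
p4 X@[6]: -2[4]-1 -3[3]-1 -5[1]+1*
p5 O@[1] terminal -1; root [15] d11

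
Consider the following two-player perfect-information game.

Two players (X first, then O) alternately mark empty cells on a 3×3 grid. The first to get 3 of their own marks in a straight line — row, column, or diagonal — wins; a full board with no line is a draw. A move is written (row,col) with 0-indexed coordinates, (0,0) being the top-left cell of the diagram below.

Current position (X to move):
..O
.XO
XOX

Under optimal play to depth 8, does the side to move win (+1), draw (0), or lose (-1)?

value(..O/.XO/XOX, X) = +1

ply 1, X at ..O/.XO/XOX | (0,0)=+1→X.O/.XO/XOX*; (0,1)=+0→.XO/.XO/XOX; (1,0)=+0→..O/XXO/XOX
ply 2: X.O/.XO/XOX is terminal -1 (O); from ..O/.XO/XOX depth 8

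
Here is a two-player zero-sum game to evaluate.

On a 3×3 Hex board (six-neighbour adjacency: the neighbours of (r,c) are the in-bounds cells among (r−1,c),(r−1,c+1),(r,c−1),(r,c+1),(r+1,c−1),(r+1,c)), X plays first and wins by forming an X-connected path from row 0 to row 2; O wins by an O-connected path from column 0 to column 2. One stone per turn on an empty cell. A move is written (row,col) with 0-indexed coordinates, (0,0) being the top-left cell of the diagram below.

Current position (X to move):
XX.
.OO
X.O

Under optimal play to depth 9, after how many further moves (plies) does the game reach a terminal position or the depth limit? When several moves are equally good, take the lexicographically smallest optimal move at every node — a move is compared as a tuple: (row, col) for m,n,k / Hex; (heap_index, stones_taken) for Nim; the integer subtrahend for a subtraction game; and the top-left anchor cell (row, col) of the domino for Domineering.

PV length from [XX./.OO/X.O]: 1 ply

[XX./.OO/X.O] X move#1: (0,2):-1/XXX/.OO/X.O, (1,0):+1/XX./XOO/X.O*, (2,1):-1/XX./.OO/XXO
[XX./XOO/X.O] end (terminal -1, O#2); searched XX./.OO/X.O to 9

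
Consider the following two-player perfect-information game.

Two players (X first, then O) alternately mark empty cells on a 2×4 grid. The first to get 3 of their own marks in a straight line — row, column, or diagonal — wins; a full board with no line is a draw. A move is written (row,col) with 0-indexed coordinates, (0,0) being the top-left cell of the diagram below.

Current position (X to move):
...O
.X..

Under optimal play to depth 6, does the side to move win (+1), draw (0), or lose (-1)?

p1 X@[...O/.X..]: (0,0)[X..O/.X..]+0 (0,1)[.X.O/.X..]+0 (0,2)[..XO/.X..]+0 (1,0)[...O/XX..]+0 (1,2)[...O/.XX.]+1* (1,3)[...O/.X.X]+0
p2 O@[...O/.XX.]: (0,0)[O..O/.XX.]-1* (0,1)[.O.O/.XX.]-1 (0,2)[..OO/.XX.]-1 (1,0)[...O/OXX.]-1 (1,3)[...O/.XXO]-1
p3 X@[O..O/.XX.]: (0,1)[OX.O/.XX.]+1* (0,2)[O.XO/.XX.]+1 (1,0)[O..O/XXX.]+1 (1,3)[O..O/.XXX]+1
p4 O@[OX.O/.XX.]: (0,2)[OXOO/.XX.]-1* (1,0)[OX.O/OXX.]-1 (1,3)[OX.O/.XXO]-1
p5 X@[OXOO/.XX.]: (1,0)[OXOO/XXX.]+1* (1,3)[OXOO/.XXX]+1
p6 O@[OXOO/XXX.] terminal -1; root [...O/.X..] d6

value(...O/.X.., X) = +1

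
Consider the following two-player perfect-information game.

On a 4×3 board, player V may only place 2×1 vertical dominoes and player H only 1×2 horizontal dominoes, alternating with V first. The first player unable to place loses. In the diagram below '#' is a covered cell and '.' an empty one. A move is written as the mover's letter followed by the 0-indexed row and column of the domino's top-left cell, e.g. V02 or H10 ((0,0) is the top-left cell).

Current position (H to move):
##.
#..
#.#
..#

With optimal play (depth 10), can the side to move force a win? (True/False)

ply 1, H at ##./#../#.#/..# | H11=-1→##./###/#.#/..#*; H30=-1→##./#../#.#/###
ply 2, V at ##./###/#.#/..# | V21=+1→##./###/###/.##*
ply 3: ##./###/###/.## is terminal -1 (H); from ##./#../#.#/..# depth 10

H winning at [##./#../#.#/..#]: False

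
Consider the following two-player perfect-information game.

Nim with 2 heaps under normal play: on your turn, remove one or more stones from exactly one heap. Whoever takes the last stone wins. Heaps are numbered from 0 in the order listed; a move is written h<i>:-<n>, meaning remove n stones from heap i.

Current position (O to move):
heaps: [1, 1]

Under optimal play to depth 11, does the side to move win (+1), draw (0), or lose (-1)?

[(1,1)] O move#1: h0:-1:-1/(0,1)*, h1:-1:-1/(1,0)
[(0,1)] X move#2: h1:-1:+1/(0,0)*
[(0,0)] end (terminal -1, O#3); searched (1,1) to 11

value((1,1), O) = -1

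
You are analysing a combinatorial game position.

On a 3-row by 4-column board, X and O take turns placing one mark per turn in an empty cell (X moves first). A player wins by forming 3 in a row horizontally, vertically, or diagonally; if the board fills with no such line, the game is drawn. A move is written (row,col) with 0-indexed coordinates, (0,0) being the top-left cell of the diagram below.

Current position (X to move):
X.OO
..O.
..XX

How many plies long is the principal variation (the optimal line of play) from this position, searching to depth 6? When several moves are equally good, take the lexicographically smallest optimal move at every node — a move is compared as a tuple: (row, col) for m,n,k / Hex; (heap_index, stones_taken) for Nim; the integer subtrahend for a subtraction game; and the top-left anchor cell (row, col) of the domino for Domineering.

p1 X@[X.OO/..O./..XX]: (0,1)[XXOO/..O./..XX]-1 (1,0)[X.OO/X.O./..XX]-1 (1,1)[X.OO/.XO./..XX]+1* (1,3)[X.OO/..OX/..XX]-1 (2,0)[X.OO/..O./X.XX]-1 (2,1)[X.OO/..O./.XXX]+1
p2 O@[X.OO/.XO./..XX] terminal -1; root [X.OO/..O./..XX] d6

PV length from [X.OO/..O./..XX]: 1 ply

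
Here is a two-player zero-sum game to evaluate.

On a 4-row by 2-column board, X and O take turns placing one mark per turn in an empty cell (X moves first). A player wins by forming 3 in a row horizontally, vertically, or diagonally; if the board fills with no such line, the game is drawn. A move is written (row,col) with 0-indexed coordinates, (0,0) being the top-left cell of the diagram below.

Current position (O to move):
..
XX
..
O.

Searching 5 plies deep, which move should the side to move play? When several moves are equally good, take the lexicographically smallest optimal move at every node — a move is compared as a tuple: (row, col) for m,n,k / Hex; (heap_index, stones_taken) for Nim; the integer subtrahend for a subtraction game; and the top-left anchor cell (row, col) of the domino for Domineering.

ply 1, O at ../XX/../O. | (0,0)=-1→O./XX/../O.; (0,1)=+0→.O/XX/../O.*; (2,0)=-1→../XX/O./O.; (2,1)=+0→../XX/.O/O.; (3,1)=+0→../XX/../OO
ply 2, X at .O/XX/../O. | (0,0)=+0→XO/XX/../O.*; (2,0)=+0→.O/XX/X./O.; (2,1)=+0→.O/XX/.X/O.; (3,1)=+0→.O/XX/../OX
ply 3, O at XO/XX/../O. | (2,0)=+0→XO/XX/O./O.*; (2,1)=-1→XO/XX/.O/O.; (3,1)=-1→XO/XX/../OO
ply 4, X at XO/XX/O./O. | (2,1)=+0→XO/XX/OX/O.*; (3,1)=+0→XO/XX/O./OX
ply 5, O at XO/XX/OX/O. | (3,1)=+0→XO/XX/OX/OO*
ply 6: XO/XX/OX/OO is terminal +0 (X); from ../XX/../O. depth 5

O's best at [../XX/../O.]: (0,1)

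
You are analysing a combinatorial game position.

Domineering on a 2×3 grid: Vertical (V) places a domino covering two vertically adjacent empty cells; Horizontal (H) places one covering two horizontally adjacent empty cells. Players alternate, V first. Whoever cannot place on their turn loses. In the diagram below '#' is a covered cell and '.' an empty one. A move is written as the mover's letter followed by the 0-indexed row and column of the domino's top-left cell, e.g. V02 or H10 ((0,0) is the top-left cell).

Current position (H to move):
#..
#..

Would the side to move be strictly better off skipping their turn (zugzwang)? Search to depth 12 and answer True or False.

zugzwang(#../#.., H) = False

[#../#..] H move#1: H01:+1/###/#..*, H11:+1/#../###
[###/#..] end (terminal -1, V#2); searched #../#.. to 12
suppose H passes — search the same position with V to move:
pass> [#../#..] V move#1: V01:+1/##./##.*, V02:+1/#.#/#.#
pass> [##./##.] end (terminal -1, H#2); searched #../#.. to 12
for H: play +1, pass -1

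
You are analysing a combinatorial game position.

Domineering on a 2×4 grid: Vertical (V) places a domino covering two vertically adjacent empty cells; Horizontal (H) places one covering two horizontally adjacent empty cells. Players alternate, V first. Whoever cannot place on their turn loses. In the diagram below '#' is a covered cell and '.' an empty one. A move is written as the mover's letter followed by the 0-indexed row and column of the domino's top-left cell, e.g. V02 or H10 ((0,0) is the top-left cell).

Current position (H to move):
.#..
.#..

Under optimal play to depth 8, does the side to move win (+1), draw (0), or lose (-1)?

ply 1, H at .#../.#.. | H02=+1→.###/.#..*; H12=+1→.#../.###
ply 2, V at .###/.#.. | V00=-1→####/##..*
ply 3, H at ####/##.. | H12=+1→####/####*
ply 4: ####/#### is terminal -1 (V); from .#../.#.. depth 8

value(.#../.#.., H) = +1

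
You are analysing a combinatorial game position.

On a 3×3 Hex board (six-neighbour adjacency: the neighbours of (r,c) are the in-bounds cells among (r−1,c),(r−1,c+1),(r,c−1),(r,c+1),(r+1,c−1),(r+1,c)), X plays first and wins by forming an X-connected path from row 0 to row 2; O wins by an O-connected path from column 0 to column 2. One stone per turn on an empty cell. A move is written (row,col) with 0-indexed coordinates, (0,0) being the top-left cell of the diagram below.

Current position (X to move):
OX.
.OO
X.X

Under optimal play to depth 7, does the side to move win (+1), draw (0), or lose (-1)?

value(OX./.OO/X.X, X) = +1

[OX./.OO/X.X] X move#1: (0,2):-1/OXX/.OO/X.X, (1,0):+1/OX./XOO/X.X*, (2,1):-1/OX./.OO/XXX
[OX./XOO/X.X] end (terminal -1, O#2); searched OX./.OO/X.X to 7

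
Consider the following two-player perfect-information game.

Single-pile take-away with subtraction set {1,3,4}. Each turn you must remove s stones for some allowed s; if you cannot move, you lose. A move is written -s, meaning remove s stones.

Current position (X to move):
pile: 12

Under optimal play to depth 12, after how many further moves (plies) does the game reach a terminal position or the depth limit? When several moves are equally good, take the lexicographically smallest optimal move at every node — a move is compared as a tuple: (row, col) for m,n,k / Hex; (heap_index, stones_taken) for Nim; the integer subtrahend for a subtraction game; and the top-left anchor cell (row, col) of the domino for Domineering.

[12] X move#1: -1:-1/11, -3:+1/9*, -4:-1/8
[9] O move#2: -1:-1/8*, -3:-1/6, -4:-1/5
[8] X move#3: -1:+1/7*, -3:-1/5, -4:-1/4
[7] O move#4: -1:-1/6*, -3:-1/4, -4:-1/3
[6] X move#5: -1:-1/5, -3:-1/3, -4:+1/2*
[2] O move#6: -1:-1/1*
[1] X move#7: -1:+1/0*
[0] end (terminal -1, O#8); searched 12 to 12

PV length from [12]: 7 plies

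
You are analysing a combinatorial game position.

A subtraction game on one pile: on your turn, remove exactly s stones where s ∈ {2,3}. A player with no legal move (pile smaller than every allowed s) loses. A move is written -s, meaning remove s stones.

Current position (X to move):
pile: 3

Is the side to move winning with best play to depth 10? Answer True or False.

[3] X move#1: -2:+1/1*, -3:+1/0
[1] end (terminal -1, O#2); searched 3 to 10

X winning at [3]: True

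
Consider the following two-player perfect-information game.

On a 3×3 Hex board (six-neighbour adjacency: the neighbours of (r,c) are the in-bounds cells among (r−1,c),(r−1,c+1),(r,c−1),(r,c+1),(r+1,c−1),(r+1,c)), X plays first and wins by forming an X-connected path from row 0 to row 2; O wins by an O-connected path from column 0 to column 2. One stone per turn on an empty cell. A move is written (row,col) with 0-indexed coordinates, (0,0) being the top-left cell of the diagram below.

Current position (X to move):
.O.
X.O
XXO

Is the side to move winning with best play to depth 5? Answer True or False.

X winning at [.O./X.O/XXO]: True

ply 1, X at .O./X.O/XXO | (0,0)=+1→XO./X.O/XXO*; (0,2)=+1→.OX/X.O/XXO; (1,1)=+1→.O./XXO/XXO
ply 2: XO./X.O/XXO is terminal -1 (O); from .O./X.O/XXO depth 5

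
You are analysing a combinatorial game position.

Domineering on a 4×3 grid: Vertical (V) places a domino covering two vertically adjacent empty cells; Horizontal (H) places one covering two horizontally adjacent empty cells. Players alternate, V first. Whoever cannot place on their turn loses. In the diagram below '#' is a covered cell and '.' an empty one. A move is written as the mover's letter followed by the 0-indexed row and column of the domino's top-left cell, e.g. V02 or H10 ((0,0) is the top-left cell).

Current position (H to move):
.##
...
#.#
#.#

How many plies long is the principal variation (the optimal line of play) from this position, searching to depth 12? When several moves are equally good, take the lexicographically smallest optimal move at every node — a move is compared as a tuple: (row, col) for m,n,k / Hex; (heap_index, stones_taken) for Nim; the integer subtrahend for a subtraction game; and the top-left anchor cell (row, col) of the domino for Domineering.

PV length from [.##/.../#.#/#.#]: 2 plies

p1 H@[.##/.../#.#/#.#]: H10[.##/##./#.#/#.#]-1* H11[.##/.##/#.#/#.#]-1
p2 V@[.##/##./#.#/#.#]: V21[.##/##./###/###]+1*
p3 H@[.##/##./###/###] terminal -1; root [.##/.../#.#/#.#] d12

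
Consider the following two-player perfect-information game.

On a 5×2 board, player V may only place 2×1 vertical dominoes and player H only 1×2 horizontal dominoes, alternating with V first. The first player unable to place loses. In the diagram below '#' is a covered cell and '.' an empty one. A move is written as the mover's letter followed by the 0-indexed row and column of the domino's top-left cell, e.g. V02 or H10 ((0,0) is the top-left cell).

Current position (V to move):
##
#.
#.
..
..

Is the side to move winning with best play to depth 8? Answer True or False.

V winning at [##/#./#./../..]: True

[##/#./#./../..] V move#1: V11:-1/##/##/##/../.., V21:-1/##/#./##/.#/.., V30:+1/##/#./#./#./#.*, V31:+1/##/#./#./.#/.#
[##/#./#./#./#.] end (terminal -1, H#2); searched ##/#./#./../.. to 8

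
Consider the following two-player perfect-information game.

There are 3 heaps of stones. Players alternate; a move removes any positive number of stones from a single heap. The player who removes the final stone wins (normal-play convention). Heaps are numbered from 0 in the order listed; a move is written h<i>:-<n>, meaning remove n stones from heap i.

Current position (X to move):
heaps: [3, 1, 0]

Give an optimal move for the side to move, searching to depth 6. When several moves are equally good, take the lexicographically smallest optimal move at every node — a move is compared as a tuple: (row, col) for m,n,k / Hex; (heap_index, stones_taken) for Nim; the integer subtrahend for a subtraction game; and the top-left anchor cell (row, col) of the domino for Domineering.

ply 1, X at (3,1,0) | h0:-1=-1→(2,1,0); h0:-2=+1→(1,1,0)*; h0:-3=-1→(0,1,0); h1:-1=-1→(3,0,0)
ply 2, O at (1,1,0) | h0:-1=-1→(0,1,0)*; h1:-1=-1→(1,0,0)
ply 3, X at (0,1,0) | h1:-1=+1→(0,0,0)*
ply 4: (0,0,0) is terminal -1 (O); from (3,1,0) depth 6

X's best at [(3,1,0)]: h0:-2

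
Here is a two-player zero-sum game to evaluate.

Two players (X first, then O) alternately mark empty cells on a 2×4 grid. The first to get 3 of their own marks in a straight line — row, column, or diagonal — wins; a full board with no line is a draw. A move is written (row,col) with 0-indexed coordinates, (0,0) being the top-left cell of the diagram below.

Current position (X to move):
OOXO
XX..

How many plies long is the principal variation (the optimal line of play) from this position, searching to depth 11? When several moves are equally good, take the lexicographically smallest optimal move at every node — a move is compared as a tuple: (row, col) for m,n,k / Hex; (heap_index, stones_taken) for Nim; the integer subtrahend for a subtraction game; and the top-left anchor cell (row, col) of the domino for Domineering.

PV length from [OOXO/XX..]: 1 ply

ply 1, X at OOXO/XX.. | (1,2)=+1→OOXO/XXX.*; (1,3)=+0→OOXO/XX.X
ply 2: OOXO/XXX. is terminal -1 (O); from OOXO/XX.. depth 11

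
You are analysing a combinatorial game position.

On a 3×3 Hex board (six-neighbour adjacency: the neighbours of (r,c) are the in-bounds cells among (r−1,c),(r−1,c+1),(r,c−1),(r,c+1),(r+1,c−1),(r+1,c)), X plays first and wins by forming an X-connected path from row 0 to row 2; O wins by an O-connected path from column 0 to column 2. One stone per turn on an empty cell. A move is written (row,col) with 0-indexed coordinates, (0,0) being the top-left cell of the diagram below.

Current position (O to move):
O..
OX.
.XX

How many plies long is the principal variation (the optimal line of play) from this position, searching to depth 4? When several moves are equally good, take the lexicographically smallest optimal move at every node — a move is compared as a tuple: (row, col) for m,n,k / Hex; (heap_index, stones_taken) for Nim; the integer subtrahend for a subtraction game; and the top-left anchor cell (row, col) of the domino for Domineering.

p1 O@[O../OX./.XX]: (0,1)[OO./OX./.XX]-1* (0,2)[O.O/OX./.XX]-1 (1,2)[O../OXO/.XX]-1 (2,0)[O../OX./OXX]-1
p2 X@[OO./OX./.XX]: (0,2)[OOX/OX./.XX]+1* (1,2)[OO./OXX/.XX]-1 (2,0)[OO./OX./XXX]-1
p3 O@[OOX/OX./.XX] terminal -1; root [O../OX./.XX] d4

PV length from [O../OX./.XX]: 2 plies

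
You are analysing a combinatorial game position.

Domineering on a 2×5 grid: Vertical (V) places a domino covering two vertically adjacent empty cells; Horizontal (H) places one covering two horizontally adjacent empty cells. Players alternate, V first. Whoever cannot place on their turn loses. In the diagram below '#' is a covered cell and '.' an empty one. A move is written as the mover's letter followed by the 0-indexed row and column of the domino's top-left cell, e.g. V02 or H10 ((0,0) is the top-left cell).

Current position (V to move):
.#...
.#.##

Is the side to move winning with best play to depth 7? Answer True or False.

V winning at [.#.../.#.##]: True

[.#.../.#.##] V move#1: V00:-1/##.../##.##, V02:+1/.##../.####*
[.##../.####] H move#2: H03:-1/.####/.####*
[.####/.####] V move#3: V00:+1/#####/#####*
[#####/#####] end (terminal -1, H#4); searched .#.../.#.## to 7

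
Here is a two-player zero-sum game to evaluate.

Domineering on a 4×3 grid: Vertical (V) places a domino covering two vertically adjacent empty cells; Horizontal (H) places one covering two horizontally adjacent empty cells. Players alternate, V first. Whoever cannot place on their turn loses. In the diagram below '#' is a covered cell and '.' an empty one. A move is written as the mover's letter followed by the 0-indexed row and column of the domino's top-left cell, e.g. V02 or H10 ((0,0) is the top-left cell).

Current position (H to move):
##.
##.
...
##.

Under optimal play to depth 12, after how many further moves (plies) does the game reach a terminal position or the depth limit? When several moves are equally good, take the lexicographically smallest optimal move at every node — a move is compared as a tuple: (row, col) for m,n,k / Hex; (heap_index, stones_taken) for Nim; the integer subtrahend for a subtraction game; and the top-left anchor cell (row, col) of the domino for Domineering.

PV length from [##./##./.../##.]: 2 plies

[##./##./.../##.] H move#1: H20:-1/##./##./##./##.*, H21:-1/##./##./.##/##.
[##./##./##./##.] V move#2: V02:+1/###/###/##./##.*, V12:+1/##./###/###/##., V22:+1/##./##./###/###
[###/###/##./##.] end (terminal -1, H#3); searched ##./##./.../##. to 12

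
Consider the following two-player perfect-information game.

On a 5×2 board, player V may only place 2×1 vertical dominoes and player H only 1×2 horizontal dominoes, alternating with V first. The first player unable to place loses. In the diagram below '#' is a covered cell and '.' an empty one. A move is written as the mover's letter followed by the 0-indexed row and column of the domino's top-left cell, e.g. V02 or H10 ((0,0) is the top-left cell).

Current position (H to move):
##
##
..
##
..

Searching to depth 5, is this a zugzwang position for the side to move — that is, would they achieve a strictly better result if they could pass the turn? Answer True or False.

[##/##/../##/..] H move#1: H20:+1/##/##/##/##/..*, H40:+1/##/##/../##/##
[##/##/##/##/..] end (terminal -1, V#2); searched ##/##/../##/.. to 5
suppose H passes — search the same position with V to move:
pass> [##/##/../##/..] end (terminal -1, V#1); searched ##/##/../##/.. to 5
for H: play +1, pass +1

zugzwang(##/##/../##/.., H) = False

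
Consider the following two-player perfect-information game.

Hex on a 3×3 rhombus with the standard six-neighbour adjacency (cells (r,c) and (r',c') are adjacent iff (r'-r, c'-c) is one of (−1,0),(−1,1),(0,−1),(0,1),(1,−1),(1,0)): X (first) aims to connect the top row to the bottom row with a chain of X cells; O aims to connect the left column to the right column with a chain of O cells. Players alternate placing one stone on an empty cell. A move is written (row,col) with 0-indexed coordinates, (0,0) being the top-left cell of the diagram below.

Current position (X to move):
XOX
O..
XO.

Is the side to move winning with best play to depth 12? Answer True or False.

X winning at [XOX/O../XO.]: True

p1 X@[XOX/O../XO.]: (1,1)[XOX/OX./XO.]+1* (1,2)[XOX/O.X/XO.]+1 (2,2)[XOX/O../XOX]+1
p2 O@[XOX/OX./XO.] terminal -1; root [XOX/O../XO.] d12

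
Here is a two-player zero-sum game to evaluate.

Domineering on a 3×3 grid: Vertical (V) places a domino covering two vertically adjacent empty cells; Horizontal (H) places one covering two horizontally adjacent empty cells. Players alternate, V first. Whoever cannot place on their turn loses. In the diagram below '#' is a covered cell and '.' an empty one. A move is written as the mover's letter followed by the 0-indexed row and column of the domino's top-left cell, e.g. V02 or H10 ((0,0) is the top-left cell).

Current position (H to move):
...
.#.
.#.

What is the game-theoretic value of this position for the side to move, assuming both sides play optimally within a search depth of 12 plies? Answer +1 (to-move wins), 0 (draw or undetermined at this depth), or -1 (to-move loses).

value(.../.#./.#., H) = -1

p1 H@[.../.#./.#.]: H00[##./.#./.#.]-1* H01[.##/.#./.#.]-1
p2 V@[##./.#./.#.]: V02[###/.##/.#.]+1* V10[##./##./##.]+1 V12[##./.##/.##]+1
p3 H@[###/.##/.#.] terminal -1; root [.../.#./.#.] d12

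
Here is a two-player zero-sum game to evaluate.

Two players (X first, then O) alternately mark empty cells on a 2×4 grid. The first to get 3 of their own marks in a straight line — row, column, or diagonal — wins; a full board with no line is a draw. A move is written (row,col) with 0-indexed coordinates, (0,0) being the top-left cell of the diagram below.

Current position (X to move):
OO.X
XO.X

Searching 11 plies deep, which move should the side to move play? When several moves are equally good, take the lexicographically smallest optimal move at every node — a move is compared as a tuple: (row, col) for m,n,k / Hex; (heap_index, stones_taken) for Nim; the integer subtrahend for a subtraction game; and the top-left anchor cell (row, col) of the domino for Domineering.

X's best at [OO.X/XO.X]: (0,2)

ply 1, X at OO.X/XO.X | (0,2)=+0→OOXX/XO.X*; (1,2)=-1→OO.X/XOXX
ply 2, O at OOXX/XO.X | (1,2)=+0→OOXX/XOOX*
ply 3: OOXX/XOOX is terminal +0 (X); from OO.X/XO.X depth 11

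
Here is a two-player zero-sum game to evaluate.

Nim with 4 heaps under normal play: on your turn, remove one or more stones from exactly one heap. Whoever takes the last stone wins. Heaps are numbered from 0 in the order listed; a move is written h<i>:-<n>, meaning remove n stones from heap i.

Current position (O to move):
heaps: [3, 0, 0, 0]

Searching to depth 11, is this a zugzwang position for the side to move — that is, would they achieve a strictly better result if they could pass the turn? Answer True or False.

zugzwang((3,0,0,0), O) = False

ply 1, O at (3,0,0,0) | h0:-1=-1→(2,0,0,0); h0:-2=-1→(1,0,0,0); h0:-3=+1→(0,0,0,0)*
ply 2: (0,0,0,0) is terminal -1 (X); from (3,0,0,0) depth 11
pass branch (X moves first from the same position):
  | ply 1, X at (3,0,0,0) | h0:-1=-1→(2,0,0,0); h0:-2=-1→(1,0,0,0); h0:-3=+1→(0,0,0,0)*
  | ply 2: (0,0,0,0) is terminal -1 (O); from (3,0,0,0) depth 11
O moving scores +1; O passing scores -1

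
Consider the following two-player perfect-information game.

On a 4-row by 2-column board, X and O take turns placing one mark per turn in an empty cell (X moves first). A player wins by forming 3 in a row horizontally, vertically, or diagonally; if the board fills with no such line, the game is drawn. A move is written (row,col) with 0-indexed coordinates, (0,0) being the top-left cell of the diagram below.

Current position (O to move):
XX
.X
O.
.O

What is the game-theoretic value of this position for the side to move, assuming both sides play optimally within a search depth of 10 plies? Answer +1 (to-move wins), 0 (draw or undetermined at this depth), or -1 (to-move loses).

p1 O@[XX/.X/O./.O]: (1,0)[XX/OX/O./.O]-1 (2,1)[XX/.X/OO/.O]+0* (3,0)[XX/.X/O./OO]-1
p2 X@[XX/.X/OO/.O]: (1,0)[XX/XX/OO/.O]+0* (3,0)[XX/.X/OO/XO]+0
p3 O@[XX/XX/OO/.O]: (3,0)[XX/XX/OO/OO]+0*
p4 X@[XX/XX/OO/OO] terminal +0; root [XX/.X/O./.O] d10

value(XX/.X/O./.O, O) = 0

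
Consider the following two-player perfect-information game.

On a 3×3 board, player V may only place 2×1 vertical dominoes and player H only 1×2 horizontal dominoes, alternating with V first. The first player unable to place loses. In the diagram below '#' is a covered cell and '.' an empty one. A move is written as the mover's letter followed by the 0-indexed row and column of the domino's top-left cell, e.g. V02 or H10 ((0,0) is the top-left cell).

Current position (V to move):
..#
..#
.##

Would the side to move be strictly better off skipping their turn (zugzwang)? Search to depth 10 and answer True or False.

ply 1, V at ..#/..#/.## | V00=+1→#.#/#.#/.##*; V01=+1→.##/.##/.##; V10=-1→..#/#.#/###
ply 2: #.#/#.#/.## is terminal -1 (H); from ..#/..#/.## depth 10
pass branch (H moves first from the same position):
  | ply 1, H at ..#/..#/.## | H00=-1→###/..#/.##; H10=+1→..#/###/.##*
  | ply 2: ..#/###/.## is terminal -1 (V); from ..#/..#/.## depth 10
V moving scores +1; V passing scores -1

zugzwang(..#/..#/.##, V) = False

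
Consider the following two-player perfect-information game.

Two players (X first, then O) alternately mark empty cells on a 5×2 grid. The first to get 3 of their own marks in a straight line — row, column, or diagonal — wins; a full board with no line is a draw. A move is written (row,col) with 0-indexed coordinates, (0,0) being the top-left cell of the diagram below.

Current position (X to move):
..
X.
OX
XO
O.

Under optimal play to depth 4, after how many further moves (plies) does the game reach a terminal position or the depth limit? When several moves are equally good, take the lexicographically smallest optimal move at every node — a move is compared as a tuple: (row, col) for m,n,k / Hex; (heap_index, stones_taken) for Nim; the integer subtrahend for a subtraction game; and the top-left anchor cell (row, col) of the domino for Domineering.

[../X./OX/XO/O.] X move#1: (0,0):+0/X./X./OX/XO/O.*, (0,1):+0/.X/X./OX/XO/O., (1,1):+0/../XX/OX/XO/O., (4,1):+0/../X./OX/XO/OX
[X./X./OX/XO/O.] O move#2: (0,1):+0/XO/X./OX/XO/O.*, (1,1):+0/X./XO/OX/XO/O., (4,1):+0/X./X./OX/XO/OO
[XO/X./OX/XO/O.] X move#3: (1,1):+0/XO/XX/OX/XO/O.*, (4,1):+0/XO/X./OX/XO/OX
[XO/XX/OX/XO/O.] O move#4: (4,1):+0/XO/XX/OX/XO/OO*
[XO/XX/OX/XO/OO] end (terminal +0, X#5); searched ../X./OX/XO/O. to 4

PV length from [../X./OX/XO/O.]: 4 plies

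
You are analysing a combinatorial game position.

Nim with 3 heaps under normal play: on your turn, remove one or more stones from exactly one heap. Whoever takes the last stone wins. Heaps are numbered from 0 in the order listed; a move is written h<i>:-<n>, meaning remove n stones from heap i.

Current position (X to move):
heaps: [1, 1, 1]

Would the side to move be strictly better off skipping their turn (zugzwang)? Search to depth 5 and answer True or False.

zugzwang((1,1,1), X) = False

ply 1, X at (1,1,1) | h0:-1=+1→(0,1,1)*; h1:-1=+1→(1,0,1); h2:-1=+1→(1,1,0)
ply 2, O at (0,1,1) | h1:-1=-1→(0,0,1)*; h2:-1=-1→(0,1,0)
ply 3, X at (0,0,1) | h2:-1=+1→(0,0,0)*
ply 4: (0,0,0) is terminal -1 (O); from (1,1,1) depth 5
if X skipped the turn, O would face:
~ ply 1, O at (1,1,1) | h0:-1=+1→(0,1,1)*; h1:-1=+1→(1,0,1); h2:-1=+1→(1,1,0)
~ ply 2, X at (0,1,1) | h1:-1=-1→(0,0,1)*; h2:-1=-1→(0,1,0)
~ ply 3, O at (0,0,1) | h2:-1=+1→(0,0,0)*
~ ply 4: (0,0,0) is terminal -1 (X); from (1,1,1) depth 5
compare (X): move=+1 vs pass=-1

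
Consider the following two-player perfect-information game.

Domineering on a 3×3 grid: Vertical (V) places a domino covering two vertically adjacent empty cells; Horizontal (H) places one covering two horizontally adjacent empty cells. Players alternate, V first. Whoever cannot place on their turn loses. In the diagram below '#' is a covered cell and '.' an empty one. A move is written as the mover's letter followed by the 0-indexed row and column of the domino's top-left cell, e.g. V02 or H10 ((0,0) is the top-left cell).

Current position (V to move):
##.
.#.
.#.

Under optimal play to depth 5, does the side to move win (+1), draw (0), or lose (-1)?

ply 1, V at ##./.#./.#. | V02=+1→###/.##/.#.*; V10=+1→##./##./##.; V12=+1→##./.##/.##
ply 2: ###/.##/.#. is terminal -1 (H); from ##./.#./.#. depth 5

value(##./.#./.#., V) = +1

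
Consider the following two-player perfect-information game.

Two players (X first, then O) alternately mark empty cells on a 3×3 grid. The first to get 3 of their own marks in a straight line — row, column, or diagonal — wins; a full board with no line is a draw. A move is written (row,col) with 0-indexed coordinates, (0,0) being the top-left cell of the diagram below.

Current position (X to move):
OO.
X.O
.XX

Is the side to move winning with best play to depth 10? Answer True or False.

p1 X@[OO./X.O/.XX]: (0,2)[OOX/X.O/.XX]+0 (1,1)[OO./XXO/.XX]-1 (2,0)[OO./X.O/XXX]+1*
p2 O@[OO./X.O/XXX] terminal -1; root [OO./X.O/.XX] d10

X winning at [OO./X.O/.XX]: True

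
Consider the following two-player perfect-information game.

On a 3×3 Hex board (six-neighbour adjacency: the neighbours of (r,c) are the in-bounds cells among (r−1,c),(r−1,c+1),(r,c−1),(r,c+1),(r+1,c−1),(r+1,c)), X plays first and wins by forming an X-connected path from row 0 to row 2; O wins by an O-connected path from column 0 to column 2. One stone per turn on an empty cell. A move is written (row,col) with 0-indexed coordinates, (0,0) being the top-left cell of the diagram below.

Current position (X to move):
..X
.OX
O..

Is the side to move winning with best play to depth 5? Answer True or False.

X winning at [..X/.OX/O..]: True

ply 1, X at ..X/.OX/O.. | (0,0)=+1→X.X/.OX/O..*; (0,1)=+1→.XX/.OX/O..; (1,0)=+1→..X/XOX/O..; (2,1)=+1→..X/.OX/OX.; (2,2)=+1→..X/.OX/O.X
ply 2, O at X.X/.OX/O.. | (0,1)=-1→XOX/.OX/O..*; (1,0)=-1→X.X/OOX/O..; (2,1)=-1→X.X/.OX/OO.; (2,2)=-1→X.X/.OX/O.O
ply 3, X at XOX/.OX/O.. | (1,0)=+1→XOX/XOX/O..*; (2,1)=+1→XOX/.OX/OX.; (2,2)=+1→XOX/.OX/O.X
ply 4, O at XOX/XOX/O.. | (2,1)=-1→XOX/XOX/OO.*; (2,2)=-1→XOX/XOX/O.O
ply 5, X at XOX/XOX/OO. | (2,2)=+1→XOX/XOX/OOX*
ply 6: XOX/XOX/OOX is terminal -1 (O); from ..X/.OX/O.. depth 5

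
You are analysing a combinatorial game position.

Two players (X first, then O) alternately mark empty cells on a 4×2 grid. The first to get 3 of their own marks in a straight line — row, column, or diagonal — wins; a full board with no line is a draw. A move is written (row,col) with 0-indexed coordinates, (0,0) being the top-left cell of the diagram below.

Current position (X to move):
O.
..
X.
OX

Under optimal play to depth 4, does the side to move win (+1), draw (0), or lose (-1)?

value(O./../X./OX, X) = 0

[O./../X./OX] X move#1: (0,1):+0/OX/../X./OX*, (1,0):+0/O./X./X./OX, (1,1):+0/O./.X/X./OX, (2,1):+0/O./../XX/OX
[OX/../X./OX] O move#2: (1,0):+0/OX/O./X./OX*, (1,1):+0/OX/.O/X./OX, (2,1):+0/OX/../XO/OX
[OX/O./X./OX] X move#3: (1,1):+0/OX/OX/X./OX*, (2,1):+0/OX/O./XX/OX
[OX/OX/X./OX] O move#4: (2,1):+0/OX/OX/XO/OX*
[OX/OX/XO/OX] end (terminal +0, X#5); searched O./../X./OX to 4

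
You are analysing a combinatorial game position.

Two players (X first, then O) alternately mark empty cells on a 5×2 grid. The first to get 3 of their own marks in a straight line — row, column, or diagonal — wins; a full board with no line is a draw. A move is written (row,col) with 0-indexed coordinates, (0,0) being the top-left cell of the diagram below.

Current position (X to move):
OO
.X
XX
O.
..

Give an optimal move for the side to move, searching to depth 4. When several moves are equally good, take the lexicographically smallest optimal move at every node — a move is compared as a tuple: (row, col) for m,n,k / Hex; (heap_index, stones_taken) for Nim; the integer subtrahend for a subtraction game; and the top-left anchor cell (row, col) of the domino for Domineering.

ply 1, X at OO/.X/XX/O./.. | (1,0)=+0→OO/XX/XX/O./..; (3,1)=+1→OO/.X/XX/OX/..*; (4,0)=+0→OO/.X/XX/O./X.; (4,1)=+0→OO/.X/XX/O./.X
ply 2: OO/.X/XX/OX/.. is terminal -1 (O); from OO/.X/XX/O./.. depth 4

X's best at [OO/.X/XX/O./..]: (3,1)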